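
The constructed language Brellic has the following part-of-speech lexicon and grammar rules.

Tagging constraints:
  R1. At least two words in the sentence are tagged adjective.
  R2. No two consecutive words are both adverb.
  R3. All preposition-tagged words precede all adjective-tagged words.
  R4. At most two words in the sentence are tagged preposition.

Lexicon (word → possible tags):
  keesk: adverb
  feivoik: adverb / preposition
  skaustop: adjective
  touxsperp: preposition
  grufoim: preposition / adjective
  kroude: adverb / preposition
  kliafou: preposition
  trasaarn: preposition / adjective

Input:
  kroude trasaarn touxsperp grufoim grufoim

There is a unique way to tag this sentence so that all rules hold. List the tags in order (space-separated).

Candidates per position — 1:kroude {adverb,preposition}; 2:trasaarn {preposition,adjective}; 3:touxsperp {preposition}; 4:grufoim {preposition,adjective}; 5:grufoim {preposition,adjective}.
Position 2: adjective is ruled out by rule 3; that leaves preposition.
Position 4: preposition is ruled out by rule 1; that leaves adjective.
Position 5: preposition is ruled out by rule 1; that leaves adjective.
Position 1: preposition is ruled out by rule 4; that leaves adverb.
The only consistent sequence is: adverb preposition preposition adjective adjective.
Check: rule 1 satisfied; rule 2 satisfied; rule 3 satisfied; rule 4 satisfied.

adverb preposition preposition adjective adjective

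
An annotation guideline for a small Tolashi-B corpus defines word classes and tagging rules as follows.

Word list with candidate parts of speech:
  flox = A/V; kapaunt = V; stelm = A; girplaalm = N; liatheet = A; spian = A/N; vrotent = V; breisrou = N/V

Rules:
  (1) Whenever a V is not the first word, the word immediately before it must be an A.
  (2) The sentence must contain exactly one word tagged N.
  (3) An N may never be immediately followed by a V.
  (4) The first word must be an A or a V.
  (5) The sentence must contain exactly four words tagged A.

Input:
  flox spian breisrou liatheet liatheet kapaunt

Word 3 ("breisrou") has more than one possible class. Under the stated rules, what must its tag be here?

Candidates per position — 1:flox {A,V}; 2:spian {A,N}; 3:breisrou {N,V}; 4:liatheet {A}; 5:liatheet {A}; 6:kapaunt {V}.
Word 1 cannot be V — rule 5 would then fail for every completion. It is A.
Word 2 cannot be N — rule 5 would then fail for every completion. It is A.
Word 3 cannot be V — rule 2 would then fail for every completion. It is N.
The only consistent sequence is: A A N A A V.
Check: rule 1 ok; rule 2 ok; rule 3 ok; rule 4 ok; rule 5 ok.

N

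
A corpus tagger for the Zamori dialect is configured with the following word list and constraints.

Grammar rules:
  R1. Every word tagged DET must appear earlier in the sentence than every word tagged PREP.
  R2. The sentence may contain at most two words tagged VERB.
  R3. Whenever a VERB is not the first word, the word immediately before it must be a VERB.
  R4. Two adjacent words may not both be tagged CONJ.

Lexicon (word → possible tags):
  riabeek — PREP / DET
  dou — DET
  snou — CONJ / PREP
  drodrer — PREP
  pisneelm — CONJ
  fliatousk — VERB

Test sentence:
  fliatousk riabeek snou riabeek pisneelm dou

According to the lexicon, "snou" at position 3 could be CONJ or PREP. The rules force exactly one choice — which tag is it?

Candidates per position — 1:fliatousk {VERB}; 2:riabeek {PREP,DET}; 3:snou {CONJ,PREP}; 4:riabeek {PREP,DET}; 5:pisneelm {CONJ}; 6:dou {DET}.
If word 2 were PREP, no tagging could satisfy rule 1; so word 2 is DET.
If word 3 were PREP, no tagging could satisfy rule 1; so word 3 is CONJ.
If word 4 were PREP, no tagging could satisfy rule 1; so word 4 is DET.
So the tagging must be: VERB DET CONJ DET CONJ DET.
Verifying each rule — rule 1 satisfied; rule 2 satisfied; rule 3 satisfied; rule 4 satisfied.

CONJ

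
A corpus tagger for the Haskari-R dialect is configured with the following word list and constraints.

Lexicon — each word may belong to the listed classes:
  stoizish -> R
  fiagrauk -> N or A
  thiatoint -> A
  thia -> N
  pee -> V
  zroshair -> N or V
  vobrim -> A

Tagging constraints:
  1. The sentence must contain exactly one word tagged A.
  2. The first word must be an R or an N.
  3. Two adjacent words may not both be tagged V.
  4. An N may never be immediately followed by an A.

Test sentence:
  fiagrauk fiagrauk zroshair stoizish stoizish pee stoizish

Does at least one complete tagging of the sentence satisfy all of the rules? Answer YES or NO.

NO

Candidates per position — 1:fiagrauk {N,A}; 2:fiagrauk {N,A}; 3:zroshair {N,V}; 4:stoizish {R}; 5:stoizish {R}; 6:pee {V}; 7:stoizish {R}.
Every candidate sequence violates at least one rule; no consistent tagging exists.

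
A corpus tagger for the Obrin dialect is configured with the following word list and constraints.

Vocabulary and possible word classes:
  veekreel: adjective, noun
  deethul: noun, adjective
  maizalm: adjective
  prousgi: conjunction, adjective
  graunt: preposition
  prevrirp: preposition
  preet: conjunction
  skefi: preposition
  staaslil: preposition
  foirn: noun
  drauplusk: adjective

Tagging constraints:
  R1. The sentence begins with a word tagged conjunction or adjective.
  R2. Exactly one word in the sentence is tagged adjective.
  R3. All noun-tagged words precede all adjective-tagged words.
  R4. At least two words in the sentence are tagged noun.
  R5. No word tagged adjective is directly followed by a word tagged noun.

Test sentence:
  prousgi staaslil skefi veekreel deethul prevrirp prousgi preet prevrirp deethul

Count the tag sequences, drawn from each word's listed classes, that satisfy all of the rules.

Candidates per position — 1:prousgi {conjunction,adjective}; 2:staaslil {preposition}; 3:skefi {preposition}; 4:veekreel {adjective,noun}; 5:deethul {noun,adjective}; 6:prevrirp {preposition}; 7:prousgi {conjunction,adjective}; 8:preet {conjunction}; 9:prevrirp {preposition}; 10:deethul {noun,adjective}.
There are 32 candidate sequences in total.
The sequences that satisfy every rule: conjunction preposition preposition noun noun preposition conjunction conjunction preposition adjective.
Count = 1.

1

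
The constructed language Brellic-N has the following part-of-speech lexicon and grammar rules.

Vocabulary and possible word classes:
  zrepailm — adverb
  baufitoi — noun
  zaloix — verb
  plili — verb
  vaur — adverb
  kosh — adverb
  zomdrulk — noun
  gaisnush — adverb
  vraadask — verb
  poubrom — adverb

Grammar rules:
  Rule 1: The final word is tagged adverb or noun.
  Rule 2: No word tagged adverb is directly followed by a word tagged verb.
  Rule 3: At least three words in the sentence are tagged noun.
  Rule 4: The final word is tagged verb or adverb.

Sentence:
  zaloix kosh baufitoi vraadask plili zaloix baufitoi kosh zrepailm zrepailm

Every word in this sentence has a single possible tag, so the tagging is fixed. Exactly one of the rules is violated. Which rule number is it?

Fixed tagging: verb adverb noun verb verb verb noun adverb adverb adverb.
Rule check: R1 holds, R2 holds, R3 violated, R4 holds.
Only rule 3 fails.

3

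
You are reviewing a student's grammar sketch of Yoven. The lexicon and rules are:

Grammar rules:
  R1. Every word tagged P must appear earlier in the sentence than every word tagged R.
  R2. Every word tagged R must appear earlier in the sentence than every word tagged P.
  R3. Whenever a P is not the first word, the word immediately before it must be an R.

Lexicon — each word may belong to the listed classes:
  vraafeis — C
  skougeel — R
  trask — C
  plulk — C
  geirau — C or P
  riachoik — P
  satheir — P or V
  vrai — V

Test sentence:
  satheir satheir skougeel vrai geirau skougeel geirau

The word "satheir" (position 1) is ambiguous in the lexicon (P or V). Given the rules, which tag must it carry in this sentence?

V

Candidates per position — 1:satheir {P,V}; 2:satheir {P,V}; 3:skougeel {R}; 4:vrai {V}; 5:geirau {C,P}; 6:skougeel {R}; 7:geirau {C,P}.
At position 1, choosing P makes rule 2 impossible to satisfy; hence V.
At position 2, choosing P makes rule 2 impossible to satisfy; hence V.
At position 5, choosing P makes rule 1 impossible to satisfy; hence C.
At position 7, choosing P makes rule 1 impossible to satisfy; hence C.
The unique satisfying tagging is: V V R V C R C.
Checking: rule 1 satisfied; rule 2 satisfied; rule 3 satisfied.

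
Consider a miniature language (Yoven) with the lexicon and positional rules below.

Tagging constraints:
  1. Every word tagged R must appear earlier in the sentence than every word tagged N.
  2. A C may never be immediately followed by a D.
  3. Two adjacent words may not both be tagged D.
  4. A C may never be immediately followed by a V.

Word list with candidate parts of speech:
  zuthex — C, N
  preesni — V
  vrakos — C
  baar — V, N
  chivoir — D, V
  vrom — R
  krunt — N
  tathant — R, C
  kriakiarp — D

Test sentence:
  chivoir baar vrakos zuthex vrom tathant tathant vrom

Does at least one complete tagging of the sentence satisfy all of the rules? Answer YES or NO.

Candidates per position — 1:chivoir {D,V}; 2:baar {V,N}; 3:vrakos {C}; 4:zuthex {C,N}; 5:vrom {R}; 6:tathant {R,C}; 7:tathant {R,C}; 8:vrom {R}.
One satisfying assignment: V V C C R C C R.
Verifying each rule — rule 1 satisfied; rule 2 satisfied; rule 3 satisfied; rule 4 satisfied.

YES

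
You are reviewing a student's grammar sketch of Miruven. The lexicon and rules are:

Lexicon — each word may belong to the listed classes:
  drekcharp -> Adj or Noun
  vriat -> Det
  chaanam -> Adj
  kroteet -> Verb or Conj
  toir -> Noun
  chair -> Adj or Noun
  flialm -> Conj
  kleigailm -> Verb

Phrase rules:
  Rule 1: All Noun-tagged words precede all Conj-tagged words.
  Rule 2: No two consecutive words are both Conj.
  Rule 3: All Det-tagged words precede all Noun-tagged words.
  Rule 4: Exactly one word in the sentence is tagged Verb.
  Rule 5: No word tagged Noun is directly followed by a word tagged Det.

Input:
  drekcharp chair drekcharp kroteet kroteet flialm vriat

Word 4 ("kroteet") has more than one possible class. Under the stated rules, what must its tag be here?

Candidates per position — 1:drekcharp {Adj,Noun}; 2:chair {Adj,Noun}; 3:drekcharp {Adj,Noun}; 4:kroteet {Verb,Conj}; 5:kroteet {Verb,Conj}; 6:flialm {Conj}; 7:vriat {Det}.
Word 1 cannot be Noun — rule 3 would then fail for every completion. It is Adj.
Word 2 cannot be Noun — rule 3 would then fail for every completion. It is Adj.
Word 3 cannot be Noun — rule 3 would then fail for every completion. It is Adj.
Word 5 cannot be Conj — rule 2 would then fail for every completion. It is Verb.
Word 4 cannot be Verb — rule 4 would then fail for every completion. It is Conj.
The unique satisfying tagging is: Adj Adj Adj Conj Verb Conj Det.
Rule-by-rule: rule 1 ✓; rule 2 ✓; rule 3 ✓; rule 4 ✓; rule 5 ✓.

Conj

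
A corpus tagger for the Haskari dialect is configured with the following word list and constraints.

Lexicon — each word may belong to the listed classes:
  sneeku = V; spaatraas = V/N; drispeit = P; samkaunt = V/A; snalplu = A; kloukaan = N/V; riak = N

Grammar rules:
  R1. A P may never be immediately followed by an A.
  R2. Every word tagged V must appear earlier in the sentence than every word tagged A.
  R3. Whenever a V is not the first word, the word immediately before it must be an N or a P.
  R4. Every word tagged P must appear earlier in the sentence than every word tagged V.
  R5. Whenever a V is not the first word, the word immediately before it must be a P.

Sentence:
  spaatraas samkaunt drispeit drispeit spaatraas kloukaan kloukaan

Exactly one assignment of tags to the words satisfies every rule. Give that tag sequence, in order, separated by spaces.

N A P P N N N

Candidates per position — 1:spaatraas {V,N}; 2:samkaunt {V,A}; 3:drispeit {P}; 4:drispeit {P}; 5:spaatraas {V,N}; 6:kloukaan {N,V}; 7:kloukaan {N,V}.
If word 1 were V, no tagging could satisfy rule 4; so word 1 is N.
If word 2 were V, no tagging could satisfy rule 4; so word 2 is A.
If word 5 were V, no tagging could satisfy rule 2; so word 5 is N.
If word 6 were V, no tagging could satisfy rule 2; so word 6 is N.
If word 7 were V, no tagging could satisfy rule 2; so word 7 is N.
The only consistent sequence is: N A P P N N N.
Verifying each rule — rule 1 ok; rule 2 ok; rule 3 ok; rule 4 ok; rule 5 ok.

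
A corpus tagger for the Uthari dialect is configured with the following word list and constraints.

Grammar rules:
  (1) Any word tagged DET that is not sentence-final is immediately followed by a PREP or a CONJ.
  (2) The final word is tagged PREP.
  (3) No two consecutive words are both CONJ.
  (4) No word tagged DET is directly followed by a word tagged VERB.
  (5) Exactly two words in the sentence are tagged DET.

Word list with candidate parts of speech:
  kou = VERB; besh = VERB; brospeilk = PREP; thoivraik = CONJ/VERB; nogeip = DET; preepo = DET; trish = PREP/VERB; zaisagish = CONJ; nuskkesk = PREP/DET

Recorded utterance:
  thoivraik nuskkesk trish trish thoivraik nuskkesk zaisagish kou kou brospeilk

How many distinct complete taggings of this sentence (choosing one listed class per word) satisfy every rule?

Candidates per position — 1:thoivraik {CONJ,VERB}; 2:nuskkesk {PREP,DET}; 3:trish {PREP,VERB}; 4:trish {PREP,VERB}; 5:thoivraik {CONJ,VERB}; 6:nuskkesk {PREP,DET}; 7:zaisagish {CONJ}; 8:kou {VERB}; 9:kou {VERB}; 10:brospeilk {PREP}.
There are 64 candidate sequences in total.
Checking each against the rules leaves 8 sequences.
Count = 8.

8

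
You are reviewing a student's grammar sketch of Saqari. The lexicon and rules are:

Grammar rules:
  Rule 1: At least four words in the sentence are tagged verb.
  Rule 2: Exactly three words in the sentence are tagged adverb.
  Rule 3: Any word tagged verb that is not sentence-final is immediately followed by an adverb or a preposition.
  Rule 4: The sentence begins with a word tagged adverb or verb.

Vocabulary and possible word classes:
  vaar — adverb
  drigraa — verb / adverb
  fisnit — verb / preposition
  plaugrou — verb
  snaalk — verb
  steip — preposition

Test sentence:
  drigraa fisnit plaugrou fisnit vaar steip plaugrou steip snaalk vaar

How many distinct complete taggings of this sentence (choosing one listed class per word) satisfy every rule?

0

Candidates per position — 1:drigraa {verb,adverb}; 2:fisnit {verb,preposition}; 3:plaugrou {verb}; 4:fisnit {verb,preposition}; 5:vaar {adverb}; 6:steip {preposition}; 7:plaugrou {verb}; 8:steip {preposition}; 9:snaalk {verb}; 10:vaar {adverb}.
There are 8 candidate sequences in total.
Every candidate sequence violates at least one rule; no consistent tagging exists.
Count = 0.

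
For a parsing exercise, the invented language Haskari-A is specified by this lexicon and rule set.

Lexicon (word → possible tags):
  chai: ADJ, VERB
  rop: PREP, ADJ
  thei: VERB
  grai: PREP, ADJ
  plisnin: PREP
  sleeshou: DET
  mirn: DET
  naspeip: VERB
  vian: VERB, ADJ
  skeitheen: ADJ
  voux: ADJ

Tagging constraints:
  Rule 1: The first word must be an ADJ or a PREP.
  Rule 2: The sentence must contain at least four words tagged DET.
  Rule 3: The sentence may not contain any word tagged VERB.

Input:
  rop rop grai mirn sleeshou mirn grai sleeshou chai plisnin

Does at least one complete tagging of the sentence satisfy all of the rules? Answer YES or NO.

YES

Candidates per position — 1:rop {PREP,ADJ}; 2:rop {PREP,ADJ}; 3:grai {PREP,ADJ}; 4:mirn {DET}; 5:sleeshou {DET}; 6:mirn {DET}; 7:grai {PREP,ADJ}; 8:sleeshou {DET}; 9:chai {ADJ,VERB}; 10:plisnin {PREP}.
One satisfying assignment: ADJ ADJ ADJ DET DET DET ADJ DET ADJ PREP.
Verifying each rule — rule 1 satisfied; rule 2 satisfied; rule 3 satisfied.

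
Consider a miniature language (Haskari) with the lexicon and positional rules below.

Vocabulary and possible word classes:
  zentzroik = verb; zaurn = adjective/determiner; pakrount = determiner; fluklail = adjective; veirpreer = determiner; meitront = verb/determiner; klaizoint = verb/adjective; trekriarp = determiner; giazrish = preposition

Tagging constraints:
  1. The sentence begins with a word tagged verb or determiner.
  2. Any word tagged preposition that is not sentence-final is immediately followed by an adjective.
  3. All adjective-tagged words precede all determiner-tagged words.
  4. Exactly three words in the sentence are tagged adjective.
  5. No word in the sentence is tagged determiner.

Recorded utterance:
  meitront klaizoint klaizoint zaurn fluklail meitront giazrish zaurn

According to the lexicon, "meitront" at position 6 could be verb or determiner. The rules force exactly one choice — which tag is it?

Candidates per position — 1:meitront {verb,determiner}; 2:klaizoint {verb,adjective}; 3:klaizoint {verb,adjective}; 4:zaurn {adjective,determiner}; 5:fluklail {adjective}; 6:meitront {verb,determiner}; 7:giazrish {preposition}; 8:zaurn {adjective,determiner}.
Word 1 cannot be determiner — rule 3 would then fail for every completion. It is verb.
Word 4 cannot be determiner — rule 3 would then fail for every completion. It is adjective.
Word 6 cannot be determiner — rule 5 would then fail for every completion. It is verb.
Word 8 cannot be determiner — rule 2 would then fail for every completion. It is adjective.
Word 2 cannot be adjective — rule 4 would then fail for every completion. It is verb.
Word 3 cannot be adjective — rule 4 would then fail for every completion. It is verb.
The unique satisfying tagging is: verb verb verb adjective adjective verb preposition adjective.
Verifying each rule — rule 1 holds; rule 2 holds; rule 3 holds; rule 4 holds; rule 5 holds.

verb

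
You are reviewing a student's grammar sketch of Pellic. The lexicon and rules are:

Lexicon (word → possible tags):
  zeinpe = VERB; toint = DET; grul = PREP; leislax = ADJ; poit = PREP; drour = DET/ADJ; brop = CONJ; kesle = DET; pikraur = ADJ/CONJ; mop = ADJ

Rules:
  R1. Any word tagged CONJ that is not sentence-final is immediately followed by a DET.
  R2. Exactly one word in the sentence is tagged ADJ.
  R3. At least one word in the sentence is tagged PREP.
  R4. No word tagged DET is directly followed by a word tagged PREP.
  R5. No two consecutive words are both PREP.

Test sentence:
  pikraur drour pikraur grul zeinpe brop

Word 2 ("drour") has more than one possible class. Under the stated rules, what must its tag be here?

Candidates per position — 1:pikraur {ADJ,CONJ}; 2:drour {DET,ADJ}; 3:pikraur {ADJ,CONJ}; 4:grul {PREP}; 5:zeinpe {VERB}; 6:brop {CONJ}.
Position 3: CONJ is ruled out by rule 1; that leaves ADJ.
Position 1: ADJ is ruled out by rule 2; that leaves CONJ.
Position 2: ADJ is ruled out by rule 1; that leaves DET.
The unique satisfying tagging is: CONJ DET ADJ PREP VERB CONJ.
Check: rule 1 ✓; rule 2 ✓; rule 3 ✓; rule 4 ✓; rule 5 ✓.

DET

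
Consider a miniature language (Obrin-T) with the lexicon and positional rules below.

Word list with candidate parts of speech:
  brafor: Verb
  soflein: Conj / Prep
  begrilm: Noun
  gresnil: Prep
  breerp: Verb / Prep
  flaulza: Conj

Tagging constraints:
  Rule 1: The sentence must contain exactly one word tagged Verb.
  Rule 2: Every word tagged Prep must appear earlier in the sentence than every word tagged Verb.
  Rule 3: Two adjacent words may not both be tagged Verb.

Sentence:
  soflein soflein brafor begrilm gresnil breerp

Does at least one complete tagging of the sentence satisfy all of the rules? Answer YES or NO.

Candidates per position — 1:soflein {Conj,Prep}; 2:soflein {Conj,Prep}; 3:brafor {Verb}; 4:begrilm {Noun}; 5:gresnil {Prep}; 6:breerp {Verb,Prep}.
Rule 2 cannot be satisfied by any choice of tags from the lexicon.
So there is no consistent tagging.

NO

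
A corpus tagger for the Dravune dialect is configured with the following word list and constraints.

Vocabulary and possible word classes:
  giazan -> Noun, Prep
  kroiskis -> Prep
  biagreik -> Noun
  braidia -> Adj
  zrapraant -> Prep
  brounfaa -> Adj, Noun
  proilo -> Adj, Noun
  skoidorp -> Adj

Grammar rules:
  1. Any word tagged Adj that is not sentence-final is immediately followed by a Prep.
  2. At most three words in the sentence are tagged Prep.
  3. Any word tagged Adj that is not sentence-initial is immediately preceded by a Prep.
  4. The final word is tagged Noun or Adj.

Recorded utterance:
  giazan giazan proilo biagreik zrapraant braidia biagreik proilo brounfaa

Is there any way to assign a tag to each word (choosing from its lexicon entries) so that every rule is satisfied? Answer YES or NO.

Candidates per position — 1:giazan {Noun,Prep}; 2:giazan {Noun,Prep}; 3:proilo {Adj,Noun}; 4:biagreik {Noun}; 5:zrapraant {Prep}; 6:braidia {Adj}; 7:biagreik {Noun}; 8:proilo {Adj,Noun}; 9:brounfaa {Adj,Noun}.
Rule 1 cannot be satisfied by any choice of tags from the lexicon.
So there is no consistent tagging.

NO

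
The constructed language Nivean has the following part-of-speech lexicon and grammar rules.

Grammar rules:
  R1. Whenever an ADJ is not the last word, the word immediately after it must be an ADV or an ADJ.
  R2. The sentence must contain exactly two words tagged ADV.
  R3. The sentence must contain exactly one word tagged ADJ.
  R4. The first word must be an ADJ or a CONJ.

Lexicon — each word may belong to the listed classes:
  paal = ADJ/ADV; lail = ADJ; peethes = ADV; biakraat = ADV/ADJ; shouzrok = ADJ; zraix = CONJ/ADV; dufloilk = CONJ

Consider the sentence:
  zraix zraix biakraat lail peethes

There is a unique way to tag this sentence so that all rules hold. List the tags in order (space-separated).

CONJ CONJ ADV ADJ ADV

Candidates per position — 1:zraix {CONJ,ADV}; 2:zraix {CONJ,ADV}; 3:biakraat {ADV,ADJ}; 4:lail {ADJ}; 5:peethes {ADV}.
At position 1, choosing ADV makes rule 4 impossible to satisfy; hence CONJ.
At position 3, choosing ADJ makes rule 3 impossible to satisfy; hence ADV.
At position 2, choosing ADV makes rule 2 impossible to satisfy; hence CONJ.
That leaves exactly one tagging: CONJ CONJ ADV ADJ ADV.
Checking: rule 1 satisfied; rule 2 satisfied; rule 3 satisfied; rule 4 satisfied.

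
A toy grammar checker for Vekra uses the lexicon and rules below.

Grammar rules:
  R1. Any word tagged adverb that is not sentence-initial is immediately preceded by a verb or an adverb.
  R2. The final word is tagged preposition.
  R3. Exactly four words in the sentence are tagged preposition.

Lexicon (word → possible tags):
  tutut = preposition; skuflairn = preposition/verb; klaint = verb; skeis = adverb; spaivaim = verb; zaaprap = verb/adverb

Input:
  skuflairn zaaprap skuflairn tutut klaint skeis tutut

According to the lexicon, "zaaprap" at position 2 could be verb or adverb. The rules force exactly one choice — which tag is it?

Candidates per position — 1:skuflairn {preposition,verb}; 2:zaaprap {verb,adverb}; 3:skuflairn {preposition,verb}; 4:tutut {preposition}; 5:klaint {verb}; 6:skeis {adverb}; 7:tutut {preposition}.
Position 1: tagging it verb would leave rule 3 unsatisfiable, so it must be preposition.
Position 2: tagging it adverb would leave rule 1 unsatisfiable, so it must be verb.
Position 3: tagging it verb would leave rule 3 unsatisfiable, so it must be preposition.
The unique satisfying tagging is: preposition verb preposition preposition verb adverb preposition.
Verifying each rule — rule 1 holds; rule 2 holds; rule 3 holds.

verb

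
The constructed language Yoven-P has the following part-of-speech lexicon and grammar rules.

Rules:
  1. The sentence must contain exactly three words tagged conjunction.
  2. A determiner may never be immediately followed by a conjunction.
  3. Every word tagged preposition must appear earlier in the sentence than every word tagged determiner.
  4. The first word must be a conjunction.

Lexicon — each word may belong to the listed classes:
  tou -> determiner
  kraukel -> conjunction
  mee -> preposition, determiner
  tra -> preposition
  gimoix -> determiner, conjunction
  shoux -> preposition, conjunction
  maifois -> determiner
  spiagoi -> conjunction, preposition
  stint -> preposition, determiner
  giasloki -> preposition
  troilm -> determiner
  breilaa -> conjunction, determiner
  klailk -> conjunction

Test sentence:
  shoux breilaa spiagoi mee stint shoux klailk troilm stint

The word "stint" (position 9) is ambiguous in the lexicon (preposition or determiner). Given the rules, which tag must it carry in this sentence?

determiner

Candidates per position — 1:shoux {preposition,conjunction}; 2:breilaa {conjunction,determiner}; 3:spiagoi {conjunction,preposition}; 4:mee {preposition,determiner}; 5:stint {preposition,determiner}; 6:shoux {preposition,conjunction}; 7:klailk {conjunction}; 8:troilm {determiner}; 9:stint {preposition,determiner}.
Word 1 cannot be preposition — rule 4 would then fail for every completion. It is conjunction.
Word 9 cannot be preposition — rule 3 would then fail for every completion. It is determiner.
The remaining ambiguous positions (2, 3, 4, 5, 6) are resolved jointly — only one combination satisfies every rule.
The only consistent sequence is: conjunction conjunction preposition preposition preposition preposition conjunction determiner determiner.
Rule-by-rule: rule 1 ok; rule 2 ok; rule 3 ok; rule 4 ok.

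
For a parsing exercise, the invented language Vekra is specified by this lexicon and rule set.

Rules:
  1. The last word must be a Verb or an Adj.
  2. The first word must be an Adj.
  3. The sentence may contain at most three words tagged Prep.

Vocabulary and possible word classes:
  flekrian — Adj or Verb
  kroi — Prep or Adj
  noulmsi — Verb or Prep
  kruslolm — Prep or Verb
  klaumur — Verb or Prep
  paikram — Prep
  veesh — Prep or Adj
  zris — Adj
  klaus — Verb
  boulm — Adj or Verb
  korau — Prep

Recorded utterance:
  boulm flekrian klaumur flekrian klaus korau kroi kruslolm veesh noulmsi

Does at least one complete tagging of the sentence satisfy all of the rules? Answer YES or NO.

Candidates per position — 1:boulm {Adj,Verb}; 2:flekrian {Adj,Verb}; 3:klaumur {Verb,Prep}; 4:flekrian {Adj,Verb}; 5:klaus {Verb}; 6:korau {Prep}; 7:kroi {Prep,Adj}; 8:kruslolm {Prep,Verb}; 9:veesh {Prep,Adj}; 10:noulmsi {Verb,Prep}.
One satisfying assignment: Adj Adj Prep Verb Verb Prep Adj Verb Adj Verb.
Checking: rule 1 satisfied; rule 2 satisfied; rule 3 satisfied.

YES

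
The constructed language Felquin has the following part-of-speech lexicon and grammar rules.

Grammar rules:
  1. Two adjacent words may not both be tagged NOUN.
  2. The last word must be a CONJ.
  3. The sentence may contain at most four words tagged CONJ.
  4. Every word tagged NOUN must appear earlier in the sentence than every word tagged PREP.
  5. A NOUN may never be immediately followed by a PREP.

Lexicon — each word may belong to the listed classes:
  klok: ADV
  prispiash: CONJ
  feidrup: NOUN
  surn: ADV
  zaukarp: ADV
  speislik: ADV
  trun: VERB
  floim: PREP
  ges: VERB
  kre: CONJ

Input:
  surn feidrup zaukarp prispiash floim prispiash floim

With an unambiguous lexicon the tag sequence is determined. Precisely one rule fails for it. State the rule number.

2

Fixed tagging: ADV NOUN ADV CONJ PREP CONJ PREP.
Checking each rule: R1 holds, R2 violated, R3 holds, R4 holds, R5 holds.
Only rule 2 fails.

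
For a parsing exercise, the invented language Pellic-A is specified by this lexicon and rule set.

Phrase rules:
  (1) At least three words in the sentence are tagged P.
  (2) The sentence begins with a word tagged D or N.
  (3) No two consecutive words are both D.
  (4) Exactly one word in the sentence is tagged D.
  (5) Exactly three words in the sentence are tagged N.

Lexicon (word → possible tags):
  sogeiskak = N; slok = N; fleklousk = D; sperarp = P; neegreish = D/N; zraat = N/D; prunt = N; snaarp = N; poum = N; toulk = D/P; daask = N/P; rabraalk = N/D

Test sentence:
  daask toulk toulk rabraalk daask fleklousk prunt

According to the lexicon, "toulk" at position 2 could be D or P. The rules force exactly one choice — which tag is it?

P

Candidates per position — 1:daask {N,P}; 2:toulk {D,P}; 3:toulk {D,P}; 4:rabraalk {N,D}; 5:daask {N,P}; 6:fleklousk {D}; 7:prunt {N}.
Position 1: tagging it P would leave rule 2 unsatisfiable, so it must be N.
Position 2: tagging it D would leave rule 1 unsatisfiable, so it must be P.
Position 3: tagging it D would leave rule 1 unsatisfiable, so it must be P.
Position 4: tagging it D would leave rule 4 unsatisfiable, so it must be N.
Position 5: tagging it N would leave rule 1 unsatisfiable, so it must be P.
The unique satisfying tagging is: N P P N P D N.
Rule-by-rule: rule 1 ✓; rule 2 ✓; rule 3 ✓; rule 4 ✓; rule 5 ✓.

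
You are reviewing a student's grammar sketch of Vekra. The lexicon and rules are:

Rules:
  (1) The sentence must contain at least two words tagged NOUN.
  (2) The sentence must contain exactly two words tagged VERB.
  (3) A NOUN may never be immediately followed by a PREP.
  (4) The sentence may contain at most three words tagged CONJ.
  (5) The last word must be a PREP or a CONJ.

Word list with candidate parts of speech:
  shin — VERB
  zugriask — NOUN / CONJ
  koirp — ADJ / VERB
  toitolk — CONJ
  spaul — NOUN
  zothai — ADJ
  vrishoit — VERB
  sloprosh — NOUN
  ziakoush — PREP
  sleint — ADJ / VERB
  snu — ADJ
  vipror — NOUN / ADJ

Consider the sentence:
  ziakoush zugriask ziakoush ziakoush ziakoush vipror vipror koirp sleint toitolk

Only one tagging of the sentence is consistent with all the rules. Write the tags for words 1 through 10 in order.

PREP CONJ PREP PREP PREP NOUN NOUN VERB VERB CONJ

Candidates per position — 1:ziakoush {PREP}; 2:zugriask {NOUN,CONJ}; 3:ziakoush {PREP}; 4:ziakoush {PREP}; 5:ziakoush {PREP}; 6:vipror {NOUN,ADJ}; 7:vipror {NOUN,ADJ}; 8:koirp {ADJ,VERB}; 9:sleint {ADJ,VERB}; 10:toitolk {CONJ}.
Position 2: NOUN is ruled out by rule 3; that leaves CONJ.
Position 6: ADJ is ruled out by rule 1; that leaves NOUN.
Position 7: ADJ is ruled out by rule 1; that leaves NOUN.
Position 8: ADJ is ruled out by rule 2; that leaves VERB.
Position 9: ADJ is ruled out by rule 2; that leaves VERB.
The unique satisfying tagging is: PREP CONJ PREP PREP PREP NOUN NOUN VERB VERB CONJ.
Checking: rule 1 satisfied; rule 2 satisfied; rule 3 satisfied; rule 4 satisfied; rule 5 satisfied.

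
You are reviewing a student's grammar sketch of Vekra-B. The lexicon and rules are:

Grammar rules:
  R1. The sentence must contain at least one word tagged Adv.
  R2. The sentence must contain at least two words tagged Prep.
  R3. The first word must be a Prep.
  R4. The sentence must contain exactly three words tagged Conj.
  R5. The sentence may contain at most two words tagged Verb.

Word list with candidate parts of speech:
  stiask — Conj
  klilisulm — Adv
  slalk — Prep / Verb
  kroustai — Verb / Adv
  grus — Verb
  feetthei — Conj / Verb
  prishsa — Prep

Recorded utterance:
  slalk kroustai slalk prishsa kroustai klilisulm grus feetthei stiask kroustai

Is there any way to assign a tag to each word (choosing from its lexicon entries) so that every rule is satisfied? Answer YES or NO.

NO

Candidates per position — 1:slalk {Prep,Verb}; 2:kroustai {Verb,Adv}; 3:slalk {Prep,Verb}; 4:prishsa {Prep}; 5:kroustai {Verb,Adv}; 6:klilisulm {Adv}; 7:grus {Verb}; 8:feetthei {Conj,Verb}; 9:stiask {Conj}; 10:kroustai {Verb,Adv}.
Rule 4 cannot be satisfied by any choice of tags from the lexicon.
So there is no consistent tagging.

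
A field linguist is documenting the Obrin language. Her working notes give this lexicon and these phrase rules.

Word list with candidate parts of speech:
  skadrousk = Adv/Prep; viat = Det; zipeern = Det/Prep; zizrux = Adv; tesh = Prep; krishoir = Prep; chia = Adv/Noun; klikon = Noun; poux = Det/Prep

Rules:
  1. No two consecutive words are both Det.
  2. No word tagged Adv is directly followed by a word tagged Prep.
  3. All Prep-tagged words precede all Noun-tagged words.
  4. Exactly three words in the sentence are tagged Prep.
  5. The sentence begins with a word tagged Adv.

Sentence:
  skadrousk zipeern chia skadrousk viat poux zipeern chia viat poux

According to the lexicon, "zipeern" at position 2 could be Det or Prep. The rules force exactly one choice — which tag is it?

Det

Candidates per position — 1:skadrousk {Adv,Prep}; 2:zipeern {Det,Prep}; 3:chia {Adv,Noun}; 4:skadrousk {Adv,Prep}; 5:viat {Det}; 6:poux {Det,Prep}; 7:zipeern {Det,Prep}; 8:chia {Adv,Noun}; 9:viat {Det}; 10:poux {Det,Prep}.
Position 1: Prep is ruled out by rule 5; that leaves Adv.
Position 2: Prep is ruled out by rule 2; that leaves Det.
Position 6: Det is ruled out by rule 1; that leaves Prep.
Position 10: Det is ruled out by rule 1; that leaves Prep.
Position 3: Noun is ruled out by rule 3; that leaves Adv.
Position 4: Prep is ruled out by rule 2; that leaves Adv.
Position 7: Det is ruled out by rule 4; that leaves Prep.
Position 8: Noun is ruled out by rule 3; that leaves Adv.
So the tagging must be: Adv Det Adv Adv Det Prep Prep Adv Det Prep.
Verifying each rule — rule 1 ok; rule 2 ok; rule 3 ok; rule 4 ok; rule 5 ok.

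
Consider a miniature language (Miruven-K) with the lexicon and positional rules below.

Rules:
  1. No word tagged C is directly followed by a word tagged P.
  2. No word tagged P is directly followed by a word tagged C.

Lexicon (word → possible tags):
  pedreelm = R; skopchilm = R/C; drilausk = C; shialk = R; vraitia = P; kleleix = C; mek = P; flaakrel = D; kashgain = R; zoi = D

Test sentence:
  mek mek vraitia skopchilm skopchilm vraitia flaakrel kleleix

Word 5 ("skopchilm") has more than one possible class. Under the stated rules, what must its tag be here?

R

Candidates per position — 1:mek {P}; 2:mek {P}; 3:vraitia {P}; 4:skopchilm {R,C}; 5:skopchilm {R,C}; 6:vraitia {P}; 7:flaakrel {D}; 8:kleleix {C}.
If word 4 were C, no tagging could satisfy rule 2; so word 4 is R.
If word 5 were C, no tagging could satisfy rule 1; so word 5 is R.
That leaves exactly one tagging: P P P R R P D C.
Rule-by-rule: rule 1 ok; rule 2 ok.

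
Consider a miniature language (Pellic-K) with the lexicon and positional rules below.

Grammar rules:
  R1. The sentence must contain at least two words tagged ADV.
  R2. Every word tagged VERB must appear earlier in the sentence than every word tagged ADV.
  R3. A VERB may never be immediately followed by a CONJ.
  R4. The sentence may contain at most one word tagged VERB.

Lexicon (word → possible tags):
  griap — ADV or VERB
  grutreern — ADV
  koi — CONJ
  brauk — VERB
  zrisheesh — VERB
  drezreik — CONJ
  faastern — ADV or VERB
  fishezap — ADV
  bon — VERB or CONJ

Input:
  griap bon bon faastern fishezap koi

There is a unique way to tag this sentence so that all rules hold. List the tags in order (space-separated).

Candidates per position — 1:griap {ADV,VERB}; 2:bon {VERB,CONJ}; 3:bon {VERB,CONJ}; 4:faastern {ADV,VERB}; 5:fishezap {ADV}; 6:koi {CONJ}.
The remaining ambiguous positions (1, 2, 3, 4) are resolved jointly — only one combination satisfies every rule.
The unique satisfying tagging is: ADV CONJ CONJ ADV ADV CONJ.
Rule-by-rule: rule 1 ✓; rule 2 ✓; rule 3 ✓; rule 4 ✓.

ADV CONJ CONJ ADV ADV CONJ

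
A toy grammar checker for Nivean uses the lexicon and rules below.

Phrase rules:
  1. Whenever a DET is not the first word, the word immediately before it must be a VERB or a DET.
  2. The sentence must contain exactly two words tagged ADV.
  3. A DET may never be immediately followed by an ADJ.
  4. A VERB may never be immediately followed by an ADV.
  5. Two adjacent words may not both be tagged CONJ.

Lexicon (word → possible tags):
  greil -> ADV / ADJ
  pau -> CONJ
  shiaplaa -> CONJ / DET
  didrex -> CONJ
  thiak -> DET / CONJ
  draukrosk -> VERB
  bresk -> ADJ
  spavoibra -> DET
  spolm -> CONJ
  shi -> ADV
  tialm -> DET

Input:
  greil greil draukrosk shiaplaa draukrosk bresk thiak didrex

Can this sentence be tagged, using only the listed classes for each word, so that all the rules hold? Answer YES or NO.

Candidates per position — 1:greil {ADV,ADJ}; 2:greil {ADV,ADJ}; 3:draukrosk {VERB}; 4:shiaplaa {CONJ,DET}; 5:draukrosk {VERB}; 6:bresk {ADJ}; 7:thiak {DET,CONJ}; 8:didrex {CONJ}.
Every candidate sequence violates at least one rule; no consistent tagging exists.

NO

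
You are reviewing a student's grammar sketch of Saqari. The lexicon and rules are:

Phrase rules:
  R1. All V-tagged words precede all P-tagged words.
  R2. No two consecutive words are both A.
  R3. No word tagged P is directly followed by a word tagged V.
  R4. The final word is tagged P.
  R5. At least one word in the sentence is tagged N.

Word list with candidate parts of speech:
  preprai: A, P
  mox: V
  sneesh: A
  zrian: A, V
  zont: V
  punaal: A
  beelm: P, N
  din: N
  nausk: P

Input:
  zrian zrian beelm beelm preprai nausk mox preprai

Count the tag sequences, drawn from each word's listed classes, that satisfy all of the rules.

0

Candidates per position — 1:zrian {A,V}; 2:zrian {A,V}; 3:beelm {P,N}; 4:beelm {P,N}; 5:preprai {A,P}; 6:nausk {P}; 7:mox {V}; 8:preprai {A,P}.
There are 64 candidate sequences in total.
Rule 1 cannot be satisfied by any choice of tags from the lexicon.
So there is no consistent tagging.
Count = 0.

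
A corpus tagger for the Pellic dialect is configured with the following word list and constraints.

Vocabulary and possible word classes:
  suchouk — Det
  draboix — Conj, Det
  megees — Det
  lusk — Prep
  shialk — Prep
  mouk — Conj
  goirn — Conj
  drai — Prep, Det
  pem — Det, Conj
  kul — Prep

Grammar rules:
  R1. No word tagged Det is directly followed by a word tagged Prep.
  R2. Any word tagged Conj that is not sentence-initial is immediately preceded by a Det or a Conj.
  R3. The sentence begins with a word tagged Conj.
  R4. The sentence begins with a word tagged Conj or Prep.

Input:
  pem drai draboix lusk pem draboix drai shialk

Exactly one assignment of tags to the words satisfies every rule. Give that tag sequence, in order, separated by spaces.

Candidates per position — 1:pem {Det,Conj}; 2:drai {Prep,Det}; 3:draboix {Conj,Det}; 4:lusk {Prep}; 5:pem {Det,Conj}; 6:draboix {Conj,Det}; 7:drai {Prep,Det}; 8:shialk {Prep}.
Position 1: Det is ruled out by rule 3; that leaves Conj.
Position 3: Det is ruled out by rule 1; that leaves Conj.
Position 5: Conj is ruled out by rule 2; that leaves Det.
Position 6: Det is ruled out by rule 1; that leaves Conj.
Position 7: Det is ruled out by rule 1; that leaves Prep.
Position 2: Prep is ruled out by rule 2; that leaves Det.
The only consistent sequence is: Conj Det Conj Prep Det Conj Prep Prep.
Rule-by-rule: rule 1 ok; rule 2 ok; rule 3 ok; rule 4 ok.

Conj Det Conj Prep Det Conj Prep Prep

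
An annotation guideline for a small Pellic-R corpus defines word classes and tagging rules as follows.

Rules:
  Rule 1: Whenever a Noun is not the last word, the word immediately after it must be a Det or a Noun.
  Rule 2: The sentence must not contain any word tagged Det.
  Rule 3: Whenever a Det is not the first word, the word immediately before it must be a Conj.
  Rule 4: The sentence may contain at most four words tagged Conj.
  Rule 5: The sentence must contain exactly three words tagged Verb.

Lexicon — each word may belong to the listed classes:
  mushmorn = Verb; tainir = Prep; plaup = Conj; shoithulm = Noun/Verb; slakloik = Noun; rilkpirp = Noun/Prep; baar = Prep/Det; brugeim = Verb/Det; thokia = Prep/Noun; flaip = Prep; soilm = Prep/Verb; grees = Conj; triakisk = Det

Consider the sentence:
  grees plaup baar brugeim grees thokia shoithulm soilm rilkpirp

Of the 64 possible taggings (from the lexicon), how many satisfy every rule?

2

Candidates per position — 1:grees {Conj}; 2:plaup {Conj}; 3:baar {Prep,Det}; 4:brugeim {Verb,Det}; 5:grees {Conj}; 6:thokia {Prep,Noun}; 7:shoithulm {Noun,Verb}; 8:soilm {Prep,Verb}; 9:rilkpirp {Noun,Prep}.
There are 64 candidate sequences in total.
The sequences that satisfy every rule: Conj Conj Prep Verb Conj Prep Verb Verb Noun; Conj Conj Prep Verb Conj Prep Verb Verb Prep.
Count = 2.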